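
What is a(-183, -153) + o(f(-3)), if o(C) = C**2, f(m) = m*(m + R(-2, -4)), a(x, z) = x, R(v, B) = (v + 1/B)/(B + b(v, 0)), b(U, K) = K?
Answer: -33159/256 ≈ -129.53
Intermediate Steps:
R(v, B) = (v + 1/B)/B (R(v, B) = (v + 1/B)/(B + 0) = (v + 1/B)/B)
f(m) = m*(9/16 + m) (f(m) = m*(m + (1 - 4*(-2))/(-4)**2) = m*(m + (1 + 8)/16) = m*(m + (1/16)*9) = m*(m + 9/16) = m*(9/16 + m))
a(-183, -153) + o(f(-3)) = -183 + ((1/16)*(-3)*(9 + 16*(-3)))**2 = -183 + ((1/16)*(-3)*(9 - 48))**2 = -183 + ((1/16)*(-3)*(-39))**2 = -183 + (117/16)**2 = -183 + 13689/256 = -33159/256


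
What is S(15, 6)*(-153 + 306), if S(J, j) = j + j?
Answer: 1836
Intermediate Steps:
S(J, j) = 2*j
S(15, 6)*(-153 + 306) = (2*6)*(-153 + 306) = 12*153 = 1836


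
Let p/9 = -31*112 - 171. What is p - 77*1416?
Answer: -141819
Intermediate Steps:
p = -32787 (p = 9*(-31*112 - 171) = 9*(-3472 - 171) = 9*(-3643) = -32787)
p - 77*1416 = -32787 - 77*1416 = -32787 - 109032 = -141819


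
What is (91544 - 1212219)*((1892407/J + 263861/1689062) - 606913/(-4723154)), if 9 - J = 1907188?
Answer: 3016057606320906477188575/3803725449205393273 ≈ 7.9292e+5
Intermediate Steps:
J = -1907179 (J = 9 - 1*1907188 = 9 - 1907188 = -1907179)
(91544 - 1212219)*((1892407/J + 263861/1689062) - 606913/(-4723154)) = (91544 - 1212219)*((1892407/(-1907179) + 263861/1689062) - 606913/(-4723154)) = -1120675*((1892407*(-1/1907179) + 263861*(1/1689062)) - 606913*(-1/4723154)) = -1120675*((-1892407/1907179 + 263861/1689062) + 606913/4723154) = -1120675*(-2693162594115/3221343576098 + 606913/4723154) = -1120675*(-2691286596311068309/3803725449205393273) = 3016057606320906477188575/3803725449205393273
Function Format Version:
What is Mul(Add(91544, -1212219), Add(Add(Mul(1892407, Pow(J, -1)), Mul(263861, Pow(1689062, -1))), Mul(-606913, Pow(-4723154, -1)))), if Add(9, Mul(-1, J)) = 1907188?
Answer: Rational(3016057606320906477188575, 3803725449205393273) ≈ 7.9292e+5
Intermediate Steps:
J = -1907179 (J = Add(9, Mul(-1, 1907188)) = Add(9, -1907188) = -1907179)
Mul(Add(91544, -1212219), Add(Add(Mul(1892407, Pow(J, -1)), Mul(263861, Pow(1689062, -1))), Mul(-606913, Pow(-4723154, -1)))) = Mul(Add(91544, -1212219), Add(Add(Mul(1892407, Pow(-1907179, -1)), Mul(263861, Pow(1689062, -1))), Mul(-606913, Pow(-4723154, -1)))) = Mul(-1120675, Add(Add(Mul(1892407, Rational(-1, 1907179)), Mul(263861, Rational(1, 1689062))), Mul(-606913, Rational(-1, 4723154)))) = Mul(-1120675, Add(Add(Rational(-1892407, 1907179), Rational(263861, 1689062)), Rational(606913, 4723154))) = Mul(-1120675, Add(Rational(-2693162594115, 3221343576098), Rational(606913, 4723154))) = Mul(-1120675, Rational(-2691286596311068309, 3803725449205393273)) = Rational(3016057606320906477188575, 3803725449205393273)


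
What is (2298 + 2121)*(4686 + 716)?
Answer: 23871438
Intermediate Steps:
(2298 + 2121)*(4686 + 716) = 4419*5402 = 23871438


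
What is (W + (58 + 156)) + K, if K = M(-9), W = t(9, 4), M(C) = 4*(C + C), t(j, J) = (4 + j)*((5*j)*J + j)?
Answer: 2599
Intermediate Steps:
t(j, J) = (4 + j)*(j + 5*J*j) (t(j, J) = (4 + j)*(5*J*j + j) = (4 + j)*(j + 5*J*j))
M(C) = 8*C (M(C) = 4*(2*C) = 8*C)
W = 2457 (W = 9*(4 + 9 + 20*4 + 5*4*9) = 9*(4 + 9 + 80 + 180) = 9*273 = 2457)
K = -72 (K = 8*(-9) = -72)
(W + (58 + 156)) + K = (2457 + (58 + 156)) - 72 = (2457 + 214) - 72 = 2671 - 72 = 2599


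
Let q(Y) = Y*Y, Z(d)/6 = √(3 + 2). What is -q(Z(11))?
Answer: -180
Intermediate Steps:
Z(d) = 6*√5 (Z(d) = 6*√(3 + 2) = 6*√5)
q(Y) = Y²
-q(Z(11)) = -(6*√5)² = -1*180 = -180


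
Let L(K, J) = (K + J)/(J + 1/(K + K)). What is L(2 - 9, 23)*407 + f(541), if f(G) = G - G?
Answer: 91168/321 ≈ 284.01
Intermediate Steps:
L(K, J) = (J + K)/(J + 1/(2*K))
f(G) = 0
L(2 - 9, 23)*407 + f(541) = (2*(2 - 9)*(23 + (2 - 9))/(1 + 2*23*(2 - 9)))*407 + 0 = (2*(-7)*(23 - 7)/(1 + 2*23*(-7)))*407 + 0 = (2*(-7)*16/(1 - 322))*407 + 0 = (2*(-7)*16/(-321))*407 + 0 = (2*(-7)*(-1/321)*16)*407 + 0 = (224/321)*407 + 0 = 91168/321 + 0 = 91168/321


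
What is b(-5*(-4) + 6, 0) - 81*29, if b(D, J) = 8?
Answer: -2341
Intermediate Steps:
b(-5*(-4) + 6, 0) - 81*29 = 8 - 81*29 = 8 - 2349 = -2341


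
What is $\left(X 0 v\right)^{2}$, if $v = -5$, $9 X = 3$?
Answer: $0$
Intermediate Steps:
$X = \frac{1}{3}$ ($X = \frac{1}{9} \cdot 3 = \frac{1}{3} \approx 0.33333$)
$\left(X 0 v\right)^{2} = \left(\frac{1}{3} \cdot 0 \left(-5\right)\right)^{2} = \left(0 \left(-5\right)\right)^{2} = 0^{2} = 0$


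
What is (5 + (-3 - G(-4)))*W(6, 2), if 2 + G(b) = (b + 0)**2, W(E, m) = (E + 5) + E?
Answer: -204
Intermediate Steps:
W(E, m) = 5 + 2*E (W(E, m) = (5 + E) + E = 5 + 2*E)
G(b) = -2 + b**2 (G(b) = -2 + (b + 0)**2 = -2 + b**2)
(5 + (-3 - G(-4)))*W(6, 2) = (5 + (-3 - (-2 + (-4)**2)))*(5 + 2*6) = (5 + (-3 - (-2 + 16)))*(5 + 12) = (5 + (-3 - 1*14))*17 = (5 + (-3 - 14))*17 = (5 - 17)*17 = -12*17 = -204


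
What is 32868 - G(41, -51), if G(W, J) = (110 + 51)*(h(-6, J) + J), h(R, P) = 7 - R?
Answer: 38986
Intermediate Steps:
G(W, J) = 2093 + 161*J (G(W, J) = (110 + 51)*((7 - 1*(-6)) + J) = 161*((7 + 6) + J) = 161*(13 + J) = 2093 + 161*J)
32868 - G(41, -51) = 32868 - (2093 + 161*(-51)) = 32868 - (2093 - 8211) = 32868 - 1*(-6118) = 32868 + 6118 = 38986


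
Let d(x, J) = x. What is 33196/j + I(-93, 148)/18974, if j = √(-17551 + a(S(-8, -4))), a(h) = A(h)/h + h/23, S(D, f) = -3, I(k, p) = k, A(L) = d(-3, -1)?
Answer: -93/18974 - 33196*I*√9284019/403653 ≈ -0.0049014 - 250.58*I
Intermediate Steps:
A(L) = -3
a(h) = -3/h + h/23
j = I*√9284019/23 (j = √(-17551 + (-3/(-3) + (1/23)*(-3))) = √(-17551 + (-3*(-⅓) - 3/23)) = √(-17551 + (1 - 3/23)) = √(-17551 + 20/23) = √(-403653/23) = I*√9284019/23 ≈ 132.48*I)
33196/j + I(-93, 148)/18974 = 33196/((I*√9284019/23)) - 93/18974 = 33196*(-I*√9284019/403653) - 93*1/18974 = -33196*I*√9284019/403653 - 93/18974 = -93/18974 - 33196*I*√9284019/403653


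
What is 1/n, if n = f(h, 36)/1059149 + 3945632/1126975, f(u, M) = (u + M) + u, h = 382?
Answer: 1193634444275/4179913767168 ≈ 0.28556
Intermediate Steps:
f(u, M) = M + 2*u (f(u, M) = (M + u) + u = M + 2*u)
n = 4179913767168/1193634444275 (n = (36 + 2*382)/1059149 + 3945632/1126975 = (36 + 764)*(1/1059149) + 3945632*(1/1126975) = 800*(1/1059149) + 3945632/1126975 = 800/1059149 + 3945632/1126975 = 4179913767168/1193634444275 ≈ 3.5018)
1/n = 1/(4179913767168/1193634444275) = 1193634444275/4179913767168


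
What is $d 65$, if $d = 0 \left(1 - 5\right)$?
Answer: $0$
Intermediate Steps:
$d = 0$ ($d = 0 \left(-4\right) = 0$)
$d 65 = 0 \cdot 65 = 0$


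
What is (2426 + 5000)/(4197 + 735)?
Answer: 3713/2466 ≈ 1.5057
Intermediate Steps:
(2426 + 5000)/(4197 + 735) = 7426/4932 = 7426*(1/4932) = 3713/2466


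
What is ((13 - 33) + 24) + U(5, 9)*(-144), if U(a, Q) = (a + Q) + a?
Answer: -2732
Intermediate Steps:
U(a, Q) = Q + 2*a (U(a, Q) = (Q + a) + a = Q + 2*a)
((13 - 33) + 24) + U(5, 9)*(-144) = ((13 - 33) + 24) + (9 + 2*5)*(-144) = (-20 + 24) + (9 + 10)*(-144) = 4 + 19*(-144) = 4 - 2736 = -2732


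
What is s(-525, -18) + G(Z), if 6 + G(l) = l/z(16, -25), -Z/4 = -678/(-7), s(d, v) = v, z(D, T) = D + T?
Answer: 400/21 ≈ 19.048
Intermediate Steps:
Z = -2712/7 (Z = -(-2712)/(-7) = -(-2712)*(-1)/7 = -4*678/7 = -2712/7 ≈ -387.43)
G(l) = -6 - l/9 (G(l) = -6 + l/(16 - 25) = -6 + l/(-9) = -6 + l*(-⅑) = -6 - l/9)
s(-525, -18) + G(Z) = -18 + (-6 - ⅑*(-2712/7)) = -18 + (-6 + 904/21) = -18 + 778/21 = 400/21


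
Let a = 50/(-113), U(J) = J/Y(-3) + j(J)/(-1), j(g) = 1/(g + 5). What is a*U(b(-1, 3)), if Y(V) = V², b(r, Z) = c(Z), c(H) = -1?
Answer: 325/2034 ≈ 0.15978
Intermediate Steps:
b(r, Z) = -1
j(g) = 1/(5 + g)
U(J) = -1/(5 + J) + J/9 (U(J) = J/((-3)²) + 1/((5 + J)*(-1)) = J/9 - 1/(5 + J) = -1/(5 + J) + J/9)
a = -50/113 (a = 50*(-1/113) = -50/113 ≈ -0.44248)
a*U(b(-1, 3)) = -50*(-9 - (5 - 1))/(1017*(5 - 1)) = -50*(-9 - 1*4)/(1017*4) = -50*(-9 - 4)/(1017*4) = -50*(-13)/(1017*4) = -50/113*(-13/36) = 325/2034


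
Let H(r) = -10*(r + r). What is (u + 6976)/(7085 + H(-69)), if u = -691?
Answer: 1257/1693 ≈ 0.74247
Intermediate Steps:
H(r) = -20*r
(u + 6976)/(7085 + H(-69)) = (-691 + 6976)/(7085 - 20*(-69)) = 6285/(7085 + 1380) = 6285/8465 = 6285*(1/8465) = 1257/1693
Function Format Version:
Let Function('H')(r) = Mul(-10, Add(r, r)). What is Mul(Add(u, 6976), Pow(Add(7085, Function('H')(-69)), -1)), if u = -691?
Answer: Rational(1257, 1693) ≈ 0.74247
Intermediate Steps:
Function('H')(r) = Mul(-20, r) (Function('H')(r) = Mul(-10, Mul(2, r)) = Mul(-20, r))
Mul(Add(u, 6976), Pow(Add(7085, Function('H')(-69)), -1)) = Mul(Add(-691, 6976), Pow(Add(7085, Mul(-20, -69)), -1)) = Mul(6285, Pow(Add(7085, 1380), -1)) = Mul(6285, Pow(8465, -1)) = Mul(6285, Rational(1, 8465)) = Rational(1257, 1693)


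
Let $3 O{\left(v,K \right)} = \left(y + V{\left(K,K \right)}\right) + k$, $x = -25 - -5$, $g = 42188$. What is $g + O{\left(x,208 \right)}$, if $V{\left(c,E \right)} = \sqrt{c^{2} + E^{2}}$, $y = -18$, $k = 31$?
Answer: $\frac{126577}{3} + \frac{208 \sqrt{2}}{3} \approx 42290.0$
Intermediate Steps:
$V{\left(c,E \right)} = \sqrt{E^{2} + c^{2}}$
$x = -20$ ($x = -25 + 5 = -20$)
$O{\left(v,K \right)} = \frac{13}{3} + \frac{\sqrt{2} \sqrt{K^{2}}}{3}$ ($O{\left(v,K \right)} = \frac{\left(-18 + \sqrt{K^{2} + K^{2}}\right) + 31}{3} = \frac{\left(-18 + \sqrt{2 K^{2}}\right) + 31}{3} = \frac{\left(-18 + \sqrt{2} \sqrt{K^{2}}\right) + 31}{3} = \frac{13 + \sqrt{2} \sqrt{K^{2}}}{3} = \frac{13}{3} + \frac{\sqrt{2} \sqrt{K^{2}}}{3}$)
$g + O{\left(x,208 \right)} = 42188 + \left(\frac{13}{3} + \frac{\sqrt{2} \sqrt{208^{2}}}{3}\right) = 42188 + \left(\frac{13}{3} + \frac{\sqrt{2} \sqrt{43264}}{3}\right) = 42188 + \left(\frac{13}{3} + \frac{1}{3} \sqrt{2} \cdot 208\right) = 42188 + \left(\frac{13}{3} + \frac{208 \sqrt{2}}{3}\right) = \frac{126577}{3} + \frac{208 \sqrt{2}}{3}$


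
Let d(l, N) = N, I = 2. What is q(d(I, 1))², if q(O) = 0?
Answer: 0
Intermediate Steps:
q(d(I, 1))² = 0² = 0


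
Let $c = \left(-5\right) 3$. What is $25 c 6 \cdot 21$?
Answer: $-47250$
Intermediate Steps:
$c = -15$
$25 c 6 \cdot 21 = 25 \left(\left(-15\right) 6\right) 21 = 25 \left(-90\right) 21 = \left(-2250\right) 21 = -47250$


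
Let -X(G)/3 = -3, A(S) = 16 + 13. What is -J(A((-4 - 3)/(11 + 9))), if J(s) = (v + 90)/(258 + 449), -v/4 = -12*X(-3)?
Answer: -522/707 ≈ -0.73833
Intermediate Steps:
A(S) = 29
X(G) = 9 (X(G) = -3*(-3) = 9)
v = 432 (v = -(-48)*9 = -4*(-108) = 432)
J(s) = 522/707 (J(s) = (432 + 90)/(258 + 449) = 522/707)
-J(A((-4 - 3)/(11 + 9))) = -1*522/707 = -522/707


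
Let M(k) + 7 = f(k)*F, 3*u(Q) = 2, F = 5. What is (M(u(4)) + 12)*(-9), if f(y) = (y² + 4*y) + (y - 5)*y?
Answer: -55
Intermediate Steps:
u(Q) = ⅔ (u(Q) = (⅓)*2 = ⅔)
f(y) = y² + 4*y + y*(-5 + y) (f(y) = (y² + 4*y) + (-5 + y)*y = (y² + 4*y) + y*(-5 + y) = y² + 4*y + y*(-5 + y))
M(k) = -7 + 5*k*(-1 + 2*k) (M(k) = -7 + (k*(-1 + 2*k))*5 = -7 + 5*k*(-1 + 2*k))
(M(u(4)) + 12)*(-9) = ((-7 + 5*(⅔)*(-1 + 2*(⅔))) + 12)*(-9) = ((-7 + 5*(⅔)*(-1 + 4/3)) + 12)*(-9) = ((-7 + 5*(⅔)*(⅓)) + 12)*(-9) = ((-7 + 10/9) + 12)*(-9) = (-53/9 + 12)*(-9) = (55/9)*(-9) = -55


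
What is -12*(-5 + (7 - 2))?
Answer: 0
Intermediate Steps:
-12*(-5 + (7 - 2)) = -12*(-5 + 5) = -12*0 = 0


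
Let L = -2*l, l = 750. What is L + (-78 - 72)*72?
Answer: -12300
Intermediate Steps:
L = -1500 (L = -2*750 = -1500)
L + (-78 - 72)*72 = -1500 + (-78 - 72)*72 = -1500 - 150*72 = -1500 - 10800 = -12300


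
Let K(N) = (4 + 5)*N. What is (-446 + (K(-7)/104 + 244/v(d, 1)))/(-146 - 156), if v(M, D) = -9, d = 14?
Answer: 443399/282672 ≈ 1.5686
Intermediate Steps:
K(N) = 9*N
(-446 + (K(-7)/104 + 244/v(d, 1)))/(-146 - 156) = (-446 + ((9*(-7))/104 + 244/(-9)))/(-146 - 156) = (-446 + (-63*1/104 + 244*(-⅑)))/(-302) = (-446 + (-63/104 - 244/9))*(-1/302) = (-446 - 25943/936)*(-1/302) = -443399/936*(-1/302) = 443399/282672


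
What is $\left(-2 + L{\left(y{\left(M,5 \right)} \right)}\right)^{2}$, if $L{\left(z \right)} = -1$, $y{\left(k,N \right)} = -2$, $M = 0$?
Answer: $9$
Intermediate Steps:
$\left(-2 + L{\left(y{\left(M,5 \right)} \right)}\right)^{2} = \left(-2 - 1\right)^{2} = \left(-3\right)^{2} = 9$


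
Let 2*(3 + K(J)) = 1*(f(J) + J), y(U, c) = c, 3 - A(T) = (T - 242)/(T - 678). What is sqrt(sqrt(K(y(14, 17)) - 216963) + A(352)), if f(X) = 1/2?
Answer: sqrt(354688 + 53138*I*sqrt(867829))/326 ≈ 15.316 + 15.206*I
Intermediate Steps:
f(X) = 1/2
A(T) = 3 - (-242 + T)/(-678 + T) (A(T) = 3 - (T - 242)/(T - 678) = 3 - (-242 + T)/(-678 + T))
K(J) = -11/4 + J/2 (K(J) = -3 + (1*(1/2 + J))/2 = -3 + (1/2 + J)/2 = -3 + (1/4 + J/2) = -11/4 + J/2)
sqrt(sqrt(K(y(14, 17)) - 216963) + A(352)) = sqrt(sqrt((-11/4 + (1/2)*17) - 216963) + 2*(-896 + 352)/(-678 + 352)) = sqrt(sqrt((-11/4 + 17/2) - 216963) + 2*(-544)/(-326)) = sqrt(sqrt(23/4 - 216963) + 2*(-1/326)*(-544)) = sqrt(sqrt(-867829/4) + 544/163) = sqrt(I*sqrt(867829)/2 + 544/163) = sqrt(544/163 + I*sqrt(867829)/2)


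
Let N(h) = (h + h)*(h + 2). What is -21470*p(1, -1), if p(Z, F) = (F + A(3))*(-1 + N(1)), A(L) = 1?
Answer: 0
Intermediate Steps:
N(h) = 2*h*(2 + h) (N(h) = (2*h)*(2 + h) = 2*h*(2 + h))
p(Z, F) = 5 + 5*F (p(Z, F) = (F + 1)*(-1 + 2*1*(2 + 1)) = (1 + F)*(-1 + 2*1*3) = (1 + F)*(-1 + 6) = (1 + F)*5 = 5 + 5*F)
-21470*p(1, -1) = -21470*(5 + 5*(-1)) = -21470*(5 - 5) = -21470*0 = 0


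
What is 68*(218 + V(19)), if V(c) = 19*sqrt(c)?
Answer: 14824 + 1292*sqrt(19) ≈ 20456.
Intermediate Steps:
68*(218 + V(19)) = 68*(218 + 19*sqrt(19)) = 14824 + 1292*sqrt(19)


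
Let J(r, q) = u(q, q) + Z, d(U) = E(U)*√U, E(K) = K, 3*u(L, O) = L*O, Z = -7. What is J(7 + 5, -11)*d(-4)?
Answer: -800*I/3 ≈ -266.67*I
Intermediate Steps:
u(L, O) = L*O/3 (u(L, O) = (L*O)/3 = L*O/3)
d(U) = U^(3/2) (d(U) = U*√U = U^(3/2))
J(r, q) = -7 + q²/3 (J(r, q) = q*q/3 - 7 = q²/3 - 7 = -7 + q²/3)
J(7 + 5, -11)*d(-4) = (-7 + (⅓)*(-11)²)*(-4)^(3/2) = (-7 + (⅓)*121)*(-8*I) = (-7 + 121/3)*(-8*I) = 100*(-8*I)/3 = -800*I/3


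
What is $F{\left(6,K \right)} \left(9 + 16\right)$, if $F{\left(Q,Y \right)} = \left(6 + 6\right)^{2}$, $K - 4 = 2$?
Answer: $3600$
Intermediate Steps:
$K = 6$ ($K = 4 + 2 = 6$)
$F{\left(Q,Y \right)} = 144$ ($F{\left(Q,Y \right)} = 12^{2} = 144$)
$F{\left(6,K \right)} \left(9 + 16\right) = 144 \left(9 + 16\right) = 144 \cdot 25 = 3600$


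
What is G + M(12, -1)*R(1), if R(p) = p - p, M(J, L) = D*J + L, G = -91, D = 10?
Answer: -91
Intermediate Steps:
M(J, L) = L + 10*J (M(J, L) = 10*J + L = L + 10*J)
R(p) = 0
G + M(12, -1)*R(1) = -91 + (-1 + 10*12)*0 = -91 + (-1 + 120)*0 = -91 + 119*0 = -91 + 0 = -91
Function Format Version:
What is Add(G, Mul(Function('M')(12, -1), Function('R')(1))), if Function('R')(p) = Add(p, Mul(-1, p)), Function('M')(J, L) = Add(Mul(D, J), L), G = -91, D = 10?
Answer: -91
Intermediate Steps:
Function('M')(J, L) = Add(L, Mul(10, J)) (Function('M')(J, L) = Add(Mul(10, J), L) = Add(L, Mul(10, J)))
Function('R')(p) = 0
Add(G, Mul(Function('M')(12, -1), Function('R')(1))) = Add(-91, Mul(Add(-1, Mul(10, 12)), 0)) = Add(-91, Mul(Add(-1, 120), 0)) = Add(-91, Mul(119, 0)) = Add(-91, 0) = -91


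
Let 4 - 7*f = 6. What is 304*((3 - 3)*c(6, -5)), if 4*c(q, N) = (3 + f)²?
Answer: 0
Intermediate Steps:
f = -2/7 (f = 4/7 - ⅐*6 = 4/7 - 6/7 = -2/7 ≈ -0.28571)
c(q, N) = 361/196 (c(q, N) = (3 - 2/7)²/4 = (19/7)²/4 = (¼)*(361/49) = 361/196)
304*((3 - 3)*c(6, -5)) = 304*((3 - 3)*(361/196)) = 304*(0*(361/196)) = 304*0 = 0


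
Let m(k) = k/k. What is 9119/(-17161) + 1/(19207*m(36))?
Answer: -175131472/329611327 ≈ -0.53133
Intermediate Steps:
m(k) = 1
9119/(-17161) + 1/(19207*m(36)) = 9119/(-17161) + 1/(19207*1) = 9119*(-1/17161) + (1/19207)*1 = -9119/17161 + 1/19207 = -175131472/329611327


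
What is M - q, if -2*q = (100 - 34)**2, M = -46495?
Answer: -44317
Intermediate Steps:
q = -2178 (q = -(100 - 34)**2/2 = -1/2*66**2 = -1/2*4356 = -2178)
M - q = -46495 - 1*(-2178) = -46495 + 2178 = -44317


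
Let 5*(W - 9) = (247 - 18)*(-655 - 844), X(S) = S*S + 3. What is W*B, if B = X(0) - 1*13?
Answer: 686452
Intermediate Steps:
X(S) = 3 + S² (X(S) = S² + 3 = 3 + S²)
W = -343226/5 (W = 9 + ((247 - 18)*(-655 - 844))/5 = 9 + (229*(-1499))/5 = 9 + (⅕)*(-343271) = 9 - 343271/5 = -343226/5 ≈ -68645.)
B = -10 (B = (3 + 0²) - 1*13 = (3 + 0) - 13 = 3 - 13 = -10)
W*B = -343226/5*(-10) = 686452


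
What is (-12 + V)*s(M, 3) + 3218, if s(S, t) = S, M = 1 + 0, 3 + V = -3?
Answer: 3200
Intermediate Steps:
V = -6 (V = -3 - 3 = -6)
M = 1
(-12 + V)*s(M, 3) + 3218 = (-12 - 6)*1 + 3218 = -18*1 + 3218 = -18 + 3218 = 3200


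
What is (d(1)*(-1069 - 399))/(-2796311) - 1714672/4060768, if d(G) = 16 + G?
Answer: -293338478049/709698139178 ≈ -0.41333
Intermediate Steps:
(d(1)*(-1069 - 399))/(-2796311) - 1714672/4060768 = ((16 + 1)*(-1069 - 399))/(-2796311) - 1714672/4060768 = (17*(-1468))*(-1/2796311) - 1714672*1/4060768 = -24956*(-1/2796311) - 107167/253798 = 24956/2796311 - 107167/253798 = -293338478049/709698139178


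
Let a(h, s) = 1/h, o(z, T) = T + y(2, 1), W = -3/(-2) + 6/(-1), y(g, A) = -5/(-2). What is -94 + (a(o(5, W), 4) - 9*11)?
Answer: -387/2 ≈ -193.50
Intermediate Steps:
y(g, A) = 5/2 (y(g, A) = -5*(-½) = 5/2)
W = -9/2 (W = -3*(-½) + 6*(-1) = 3/2 - 6 = -9/2 ≈ -4.5000)
o(z, T) = 5/2 + T (o(z, T) = T + 5/2 = 5/2 + T)
-94 + (a(o(5, W), 4) - 9*11) = -94 + (1/(5/2 - 9/2) - 9*11) = -94 + (1/(-2) - 99) = -94 + (-½ - 99) = -94 - 199/2 = -387/2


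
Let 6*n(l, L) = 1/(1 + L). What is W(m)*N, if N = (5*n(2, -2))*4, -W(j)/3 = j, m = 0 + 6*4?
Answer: 240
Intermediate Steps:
m = 24 (m = 0 + 24 = 24)
n(l, L) = 1/(6*(1 + L))
W(j) = -3*j
N = -10/3 (N = (5*(1/(6*(1 - 2))))*4 = (5*((⅙)/(-1)))*4 = (5*((⅙)*(-1)))*4 = (5*(-⅙))*4 = -⅚*4 = -10/3 ≈ -3.3333)
W(m)*N = -3*24*(-10/3) = -72*(-10/3) = 240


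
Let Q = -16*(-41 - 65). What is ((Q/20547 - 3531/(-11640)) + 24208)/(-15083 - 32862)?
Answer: -1929949655179/3822288550200 ≈ -0.50492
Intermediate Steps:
Q = 1696 (Q = -16*(-106) = 1696)
((Q/20547 - 3531/(-11640)) + 24208)/(-15083 - 32862) = ((1696/20547 - 3531/(-11640)) + 24208)/(-15083 - 32862) = ((1696*(1/20547) - 3531*(-1/11640)) + 24208)/(-47945) = ((1696/20547 + 1177/3880) + 24208)*(-1/47945) = (30764299/79722360 + 24208)*(-1/47945) = (1929949655179/79722360)*(-1/47945) = -1929949655179/3822288550200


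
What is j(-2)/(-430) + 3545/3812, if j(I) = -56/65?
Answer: 49648111/53272700 ≈ 0.93196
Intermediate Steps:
j(I) = -56/65 (j(I) = -56*1/65 = -56/65)
j(-2)/(-430) + 3545/3812 = -56/65/(-430) + 3545/3812 = -56/65*(-1/430) + 3545*(1/3812) = 28/13975 + 3545/3812 = 49648111/53272700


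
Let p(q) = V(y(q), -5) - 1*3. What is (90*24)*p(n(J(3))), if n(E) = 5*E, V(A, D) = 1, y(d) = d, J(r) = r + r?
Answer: -4320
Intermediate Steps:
J(r) = 2*r
p(q) = -2 (p(q) = 1 - 1*3 = 1 - 3 = -2)
(90*24)*p(n(J(3))) = (90*24)*(-2) = 2160*(-2) = -4320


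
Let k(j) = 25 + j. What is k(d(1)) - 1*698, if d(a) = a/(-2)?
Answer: -1347/2 ≈ -673.50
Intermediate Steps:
d(a) = -a/2 (d(a) = a*(-½) = -a/2)
k(d(1)) - 1*698 = (25 - ½*1) - 1*698 = (25 - ½) - 698 = 49/2 - 698 = -1347/2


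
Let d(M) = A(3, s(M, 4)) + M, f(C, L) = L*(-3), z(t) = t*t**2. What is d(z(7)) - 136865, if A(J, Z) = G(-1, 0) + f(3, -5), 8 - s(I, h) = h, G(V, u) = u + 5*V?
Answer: -136512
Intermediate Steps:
z(t) = t**3
s(I, h) = 8 - h
f(C, L) = -3*L
A(J, Z) = 10 (A(J, Z) = (0 + 5*(-1)) - 3*(-5) = (0 - 5) + 15 = -5 + 15 = 10)
d(M) = 10 + M
d(z(7)) - 136865 = (10 + 7**3) - 136865 = (10 + 343) - 136865 = 353 - 136865 = -136512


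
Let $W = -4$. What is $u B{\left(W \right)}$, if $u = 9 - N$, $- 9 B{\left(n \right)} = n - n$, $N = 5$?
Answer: $0$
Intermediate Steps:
$B{\left(n \right)} = 0$ ($B{\left(n \right)} = - \frac{n - n}{9} = \left(- \frac{1}{9}\right) 0 = 0$)
$u = 4$ ($u = 9 - 5 = 4$)
$u B{\left(W \right)} = 4 \cdot 0 = 0$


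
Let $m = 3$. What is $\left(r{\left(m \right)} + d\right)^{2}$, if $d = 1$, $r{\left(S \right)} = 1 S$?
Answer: $16$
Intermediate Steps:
$r{\left(S \right)} = S$
$\left(r{\left(m \right)} + d\right)^{2} = \left(3 + 1\right)^{2} = 4^{2} = 16$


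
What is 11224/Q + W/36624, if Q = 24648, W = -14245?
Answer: 356887/5373264 ≈ 0.066419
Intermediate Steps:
11224/Q + W/36624 = 11224/24648 - 14245/36624 = 11224*(1/24648) - 14245*1/36624 = 1403/3081 - 2035/5232 = 356887/5373264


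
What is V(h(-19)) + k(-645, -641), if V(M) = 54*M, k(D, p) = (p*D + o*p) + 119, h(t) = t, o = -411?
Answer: 675989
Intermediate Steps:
k(D, p) = 119 - 411*p + D*p (k(D, p) = (p*D - 411*p) + 119 = (D*p - 411*p) + 119 = (-411*p + D*p) + 119 = 119 - 411*p + D*p)
V(h(-19)) + k(-645, -641) = 54*(-19) + (119 - 411*(-641) - 645*(-641)) = -1026 + (119 + 263451 + 413445) = -1026 + 677015 = 675989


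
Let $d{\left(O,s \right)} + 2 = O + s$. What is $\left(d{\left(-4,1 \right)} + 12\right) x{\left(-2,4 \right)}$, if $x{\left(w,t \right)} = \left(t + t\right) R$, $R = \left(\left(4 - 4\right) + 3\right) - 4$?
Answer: $-56$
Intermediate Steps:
$R = -1$ ($R = \left(0 + 3\right) - 4 = 3 - 4 = -1$)
$d{\left(O,s \right)} = -2 + O + s$ ($d{\left(O,s \right)} = -2 + \left(O + s\right) = -2 + O + s$)
$x{\left(w,t \right)} = - 2 t$ ($x{\left(w,t \right)} = \left(t + t\right) \left(-1\right) = 2 t \left(-1\right) = - 2 t$)
$\left(d{\left(-4,1 \right)} + 12\right) x{\left(-2,4 \right)} = \left(\left(-2 - 4 + 1\right) + 12\right) \left(\left(-2\right) 4\right) = \left(-5 + 12\right) \left(-8\right) = 7 \left(-8\right) = -56$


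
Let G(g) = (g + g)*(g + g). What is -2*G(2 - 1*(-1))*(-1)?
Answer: 72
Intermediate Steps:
G(g) = 4*g² (G(g) = (2*g)*(2*g) = 4*g²)
-2*G(2 - 1*(-1))*(-1) = -8*(2 - 1*(-1))²*(-1) = -8*(2 + 1)²*(-1) = -8*3²*(-1) = -8*9*(-1) = -2*36*(-1) = -72*(-1) = 72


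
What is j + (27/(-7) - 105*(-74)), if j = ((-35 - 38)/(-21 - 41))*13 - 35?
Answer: 3361959/434 ≈ 7746.5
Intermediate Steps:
j = -1221/62 (j = -73/(-62)*13 - 35 = -73*(-1/62)*13 - 35 = (73/62)*13 - 35 = 949/62 - 35 = -1221/62 ≈ -19.694)
j + (27/(-7) - 105*(-74)) = -1221/62 + (27/(-7) - 105*(-74)) = -1221/62 + (27*(-⅐) + 7770) = -1221/62 + (-27/7 + 7770) = -1221/62 + 54363/7 = 3361959/434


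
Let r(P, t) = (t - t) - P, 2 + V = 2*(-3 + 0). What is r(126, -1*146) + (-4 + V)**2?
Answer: 18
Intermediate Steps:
V = -8 (V = -2 + 2*(-3 + 0) = -2 + 2*(-3) = -2 - 6 = -8)
r(P, t) = -P (r(P, t) = 0 - P = -P)
r(126, -1*146) + (-4 + V)**2 = -1*126 + (-4 - 8)**2 = -126 + (-12)**2 = -126 + 144 = 18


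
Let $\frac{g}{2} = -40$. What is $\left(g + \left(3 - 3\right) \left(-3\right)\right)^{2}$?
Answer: $6400$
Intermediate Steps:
$g = -80$ ($g = 2 \left(-40\right) = -80$)
$\left(g + \left(3 - 3\right) \left(-3\right)\right)^{2} = \left(-80 + \left(3 - 3\right) \left(-3\right)\right)^{2} = \left(-80 + 0 \left(-3\right)\right)^{2} = \left(-80 + 0\right)^{2} = \left(-80\right)^{2} = 6400$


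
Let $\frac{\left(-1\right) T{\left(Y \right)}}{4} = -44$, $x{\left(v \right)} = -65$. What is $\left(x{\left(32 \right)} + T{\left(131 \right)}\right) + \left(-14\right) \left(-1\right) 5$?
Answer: $181$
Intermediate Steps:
$T{\left(Y \right)} = 176$ ($T{\left(Y \right)} = \left(-4\right) \left(-44\right) = 176$)
$\left(x{\left(32 \right)} + T{\left(131 \right)}\right) + \left(-14\right) \left(-1\right) 5 = \left(-65 + 176\right) + \left(-14\right) \left(-1\right) 5 = 111 + 14 \cdot 5 = 111 + 70 = 181$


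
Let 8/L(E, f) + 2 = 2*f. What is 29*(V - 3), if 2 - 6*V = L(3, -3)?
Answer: -145/2 ≈ -72.500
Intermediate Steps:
L(E, f) = 8/(-2 + 2*f)
V = ½ (V = ⅓ - 2/(3*(-1 - 3)) = ⅓ - 2/(3*(-4)) = ⅓ - 2*(-1)/(3*4) = ⅓ - ⅙*(-1) = ⅓ + ⅙ = ½ ≈ 0.50000)
29*(V - 3) = 29*(½ - 3) = 29*(-5/2) = -145/2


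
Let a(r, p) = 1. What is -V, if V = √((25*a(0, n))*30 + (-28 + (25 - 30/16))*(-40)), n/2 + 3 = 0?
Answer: -3*√105 ≈ -30.741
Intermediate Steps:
n = -6 (n = -6 + 2*0 = -6 + 0 = -6)
V = 3*√105 (V = √((25*1)*30 + (-28 + (25 - 30/16))*(-40)) = √(25*30 + (-28 + (25 - 30/16))*(-40)) = √(750 + (-28 + (25 - 1*15/8))*(-40)) = √(750 + (-28 + (25 - 15/8))*(-40)) = √(750 + (-28 + 185/8)*(-40)) = √(750 - 39/8*(-40)) = √(750 + 195) = √945 = 3*√105 ≈ 30.741)
-V = -3*√105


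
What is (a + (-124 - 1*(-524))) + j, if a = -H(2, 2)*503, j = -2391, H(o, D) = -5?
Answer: 524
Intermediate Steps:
a = 2515 (a = -(-5)*503 = -1*(-2515) = 2515)
(a + (-124 - 1*(-524))) + j = (2515 + (-124 - 1*(-524))) - 2391 = (2515 + (-124 + 524)) - 2391 = (2515 + 400) - 2391 = 2915 - 2391 = 524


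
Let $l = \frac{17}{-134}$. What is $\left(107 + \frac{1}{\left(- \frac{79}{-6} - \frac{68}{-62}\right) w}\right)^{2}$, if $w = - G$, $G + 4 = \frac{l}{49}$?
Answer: $\frac{1136244842370475321}{99211540329001} \approx 11453.0$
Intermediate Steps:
$l = - \frac{17}{134}$ ($l = 17 \left(- \frac{1}{134}\right) = - \frac{17}{134} \approx -0.12687$)
$G = - \frac{26281}{6566}$ ($G = -4 - \frac{17}{134 \cdot 49} = -4 - \frac{17}{6566} = - \frac{26281}{6566} \approx -4.0026$)
$w = \frac{26281}{6566}$ ($w = \left(-1\right) \left(- \frac{26281}{6566}\right) = \frac{26281}{6566} \approx 4.0026$)
$\left(107 + \frac{1}{\left(- \frac{79}{-6} - \frac{68}{-62}\right) w}\right)^{2} = \left(107 + \frac{1}{\left(- \frac{79}{-6} - \frac{68}{-62}\right) \frac{26281}{6566}}\right)^{2} = \left(107 + \frac{1}{\left(-79\right) \left(- \frac{1}{6}\right) - - \frac{34}{31}} \cdot \frac{6566}{26281}\right)^{2} = \left(107 + \frac{1}{\frac{79}{6} + \frac{34}{31}} \cdot \frac{6566}{26281}\right)^{2} = \left(107 + \frac{1}{\frac{2653}{186}} \cdot \frac{6566}{26281}\right)^{2} = \left(107 + \frac{186}{2653} \cdot \frac{6566}{26281}\right)^{2} = \left(107 + \frac{174468}{9960499}\right)^{2} = \left(\frac{1065947861}{9960499}\right)^{2} = \frac{1136244842370475321}{99211540329001}$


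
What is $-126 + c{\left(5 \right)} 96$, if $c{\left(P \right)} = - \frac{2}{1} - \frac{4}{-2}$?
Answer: $-126$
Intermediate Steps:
$c{\left(P \right)} = 0$ ($c{\left(P \right)} = \left(-2\right) 1 - -2 = -2 + 2 = 0$)
$-126 + c{\left(5 \right)} 96 = -126 + 0 \cdot 96 = -126 + 0 = -126$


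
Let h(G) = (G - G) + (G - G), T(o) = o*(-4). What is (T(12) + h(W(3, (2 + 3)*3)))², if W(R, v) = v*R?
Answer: 2304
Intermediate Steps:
T(o) = -4*o
W(R, v) = R*v
h(G) = 0 (h(G) = 0 + 0 = 0)
(T(12) + h(W(3, (2 + 3)*3)))² = (-4*12 + 0)² = (-48 + 0)² = (-48)² = 2304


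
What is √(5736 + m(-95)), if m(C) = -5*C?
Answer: √6211 ≈ 78.810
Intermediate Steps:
√(5736 + m(-95)) = √(5736 - 5*(-95)) = √(5736 + 475) = √6211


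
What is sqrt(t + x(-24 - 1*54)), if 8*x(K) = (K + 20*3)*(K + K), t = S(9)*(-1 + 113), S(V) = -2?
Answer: sqrt(127) ≈ 11.269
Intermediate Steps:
t = -224 (t = -2*(-1 + 113) = -2*112 = -224)
x(K) = K*(60 + K)/4 (x(K) = ((K + 20*3)*(K + K))/8 = ((K + 60)*(2*K))/8 = ((60 + K)*(2*K))/8 = (2*K*(60 + K))/8 = K*(60 + K)/4)
sqrt(t + x(-24 - 1*54)) = sqrt(-224 + (-24 - 1*54)*(60 + (-24 - 1*54))/4) = sqrt(-224 + (-24 - 54)*(60 + (-24 - 54))/4) = sqrt(-224 + (1/4)*(-78)*(60 - 78)) = sqrt(-224 + (1/4)*(-78)*(-18)) = sqrt(-224 + 351) = sqrt(127)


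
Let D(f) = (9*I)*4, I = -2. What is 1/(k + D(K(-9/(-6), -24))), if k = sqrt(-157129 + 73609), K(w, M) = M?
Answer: -1/1232 - I*sqrt(145)/3696 ≈ -0.00081169 - 0.003258*I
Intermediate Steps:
D(f) = -72 (D(f) = (9*(-2))*4 = -18*4 = -72)
k = 24*I*sqrt(145) (k = sqrt(-83520) = 24*I*sqrt(145) ≈ 289.0*I)
1/(k + D(K(-9/(-6), -24))) = 1/(24*I*sqrt(145) - 72) = 1/(-72 + 24*I*sqrt(145))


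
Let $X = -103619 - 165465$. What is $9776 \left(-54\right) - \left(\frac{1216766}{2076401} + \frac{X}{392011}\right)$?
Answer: $- \frac{429699010057266286}{813972032411} \approx -5.279 \cdot 10^{5}$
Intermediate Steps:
$X = -269084$ ($X = -103619 - 165465 = -269084$)
$9776 \left(-54\right) - \left(\frac{1216766}{2076401} + \frac{X}{392011}\right) = 9776 \left(-54\right) - \left(\frac{1216766}{2076401} - \frac{269084}{392011}\right) = -527904 - \left(1216766 \cdot \frac{1}{2076401} - \frac{269084}{392011}\right) = -527904 - \left(\frac{1216766}{2076401} - \frac{269084}{392011}\right) = -527904 - - \frac{81740630258}{813972032411} = -527904 + \frac{81740630258}{813972032411} = - \frac{429699010057266286}{813972032411}$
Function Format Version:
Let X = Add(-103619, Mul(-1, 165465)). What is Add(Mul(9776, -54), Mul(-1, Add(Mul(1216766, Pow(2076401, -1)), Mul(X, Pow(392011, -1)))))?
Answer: Rational(-429699010057266286, 813972032411) ≈ -5.2790e+5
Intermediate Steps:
X = -269084 (X = Add(-103619, -165465) = -269084)
Add(Mul(9776, -54), Mul(-1, Add(Mul(1216766, Pow(2076401, -1)), Mul(X, Pow(392011, -1))))) = Add(Mul(9776, -54), Mul(-1, Add(Mul(1216766, Pow(2076401, -1)), Mul(-269084, Pow(392011, -1))))) = Add(-527904, Mul(-1, Add(Mul(1216766, Rational(1, 2076401)), Mul(-269084, Rational(1, 392011))))) = Add(-527904, Mul(-1, Add(Rational(1216766, 2076401), Rational(-269084, 392011)))) = Add(-527904, Mul(-1, Rational(-81740630258, 813972032411))) = Add(-527904, Rational(81740630258, 813972032411)) = Rational(-429699010057266286, 813972032411)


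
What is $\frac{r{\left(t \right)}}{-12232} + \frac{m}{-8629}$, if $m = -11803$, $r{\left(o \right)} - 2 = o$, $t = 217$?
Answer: $\frac{142484545}{105549928} \approx 1.3499$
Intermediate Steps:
$r{\left(o \right)} = 2 + o$
$\frac{r{\left(t \right)}}{-12232} + \frac{m}{-8629} = \frac{2 + 217}{-12232} - \frac{11803}{-8629} = 219 \left(- \frac{1}{12232}\right) - - \frac{11803}{8629} = - \frac{219}{12232} + \frac{11803}{8629} = \frac{142484545}{105549928}$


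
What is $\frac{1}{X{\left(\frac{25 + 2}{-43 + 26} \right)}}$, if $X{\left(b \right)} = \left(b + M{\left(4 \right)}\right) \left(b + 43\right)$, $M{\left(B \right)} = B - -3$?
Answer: $\frac{289}{64768} \approx 0.0044621$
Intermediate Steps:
$M{\left(B \right)} = 3 + B$ ($M{\left(B \right)} = B + 3 = 3 + B$)
$X{\left(b \right)} = \left(7 + b\right) \left(43 + b\right)$ ($X{\left(b \right)} = \left(b + \left(3 + 4\right)\right) \left(b + 43\right) = \left(b + 7\right) \left(43 + b\right) = \left(7 + b\right) \left(43 + b\right)$)
$\frac{1}{X{\left(\frac{25 + 2}{-43 + 26} \right)}} = \frac{1}{301 + \left(\frac{25 + 2}{-43 + 26}\right)^{2} + 50 \frac{25 + 2}{-43 + 26}} = \frac{1}{301 + \left(\frac{27}{-17}\right)^{2} + 50 \frac{27}{-17}} = \frac{1}{301 + \left(27 \left(- \frac{1}{17}\right)\right)^{2} + 50 \cdot 27 \left(- \frac{1}{17}\right)} = \frac{1}{301 + \left(- \frac{27}{17}\right)^{2} + 50 \left(- \frac{27}{17}\right)} = \frac{1}{301 + \frac{729}{289} - \frac{1350}{17}} = \frac{1}{\frac{64768}{289}} = \frac{289}{64768}$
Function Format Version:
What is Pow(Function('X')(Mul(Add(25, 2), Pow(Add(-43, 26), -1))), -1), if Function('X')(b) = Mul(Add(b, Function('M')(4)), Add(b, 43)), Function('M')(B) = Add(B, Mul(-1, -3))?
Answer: Rational(289, 64768) ≈ 0.0044621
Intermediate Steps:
Function('M')(B) = Add(3, B) (Function('M')(B) = Add(B, 3) = Add(3, B))
Function('X')(b) = Mul(Add(7, b), Add(43, b)) (Function('X')(b) = Mul(Add(b, Add(3, 4)), Add(b, 43)) = Mul(Add(b, 7), Add(43, b)) = Mul(Add(7, b), Add(43, b)))
Pow(Function('X')(Mul(Add(25, 2), Pow(Add(-43, 26), -1))), -1) = Pow(Add(301, Pow(Mul(Add(25, 2), Pow(Add(-43, 26), -1)), 2), Mul(50, Mul(Add(25, 2), Pow(Add(-43, 26), -1)))), -1) = Pow(Add(301, Pow(Mul(27, Pow(-17, -1)), 2), Mul(50, Mul(27, Pow(-17, -1)))), -1) = Pow(Add(301, Pow(Mul(27, Rational(-1, 17)), 2), Mul(50, Mul(27, Rational(-1, 17)))), -1) = Pow(Add(301, Pow(Rational(-27, 17), 2), Mul(50, Rational(-27, 17))), -1) = Pow(Add(301, Rational(729, 289), Rational(-1350, 17)), -1) = Pow(Rational(64768, 289), -1) = Rational(289, 64768)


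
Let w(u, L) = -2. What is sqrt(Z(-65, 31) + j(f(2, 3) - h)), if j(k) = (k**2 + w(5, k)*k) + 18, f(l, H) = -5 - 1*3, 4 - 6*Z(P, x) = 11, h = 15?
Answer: sqrt(21306)/6 ≈ 24.328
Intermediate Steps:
Z(P, x) = -7/6 (Z(P, x) = 2/3 - 1/6*11 = 2/3 - 11/6 = -7/6)
f(l, H) = -8 (f(l, H) = -5 - 3 = -8)
j(k) = 18 + k**2 - 2*k (j(k) = (k**2 - 2*k) + 18 = 18 + k**2 - 2*k)
sqrt(Z(-65, 31) + j(f(2, 3) - h)) = sqrt(-7/6 + (18 + (-8 - 1*15)**2 - 2*(-8 - 1*15))) = sqrt(-7/6 + (18 + (-8 - 15)**2 - 2*(-8 - 15))) = sqrt(-7/6 + (18 + (-23)**2 - 2*(-23))) = sqrt(-7/6 + (18 + 529 + 46)) = sqrt(-7/6 + 593) = sqrt(3551/6) = sqrt(21306)/6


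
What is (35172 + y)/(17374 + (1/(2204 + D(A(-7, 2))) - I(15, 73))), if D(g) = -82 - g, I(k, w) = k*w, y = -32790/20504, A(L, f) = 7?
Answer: 762599097135/352977241672 ≈ 2.1605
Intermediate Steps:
y = -16395/10252 (y = -32790*1/20504 = -16395/10252 ≈ -1.5992)
(35172 + y)/(17374 + (1/(2204 + D(A(-7, 2))) - I(15, 73))) = (35172 - 16395/10252)/(17374 + (1/(2204 + (-82 - 1*7)) - 15*73)) = 360566949/(10252*(17374 + (1/(2204 + (-82 - 7)) - 1*1095))) = 360566949/(10252*(17374 + (1/(2204 - 89) - 1095))) = 360566949/(10252*(17374 + (1/2115 - 1095))) = 360566949/(10252*(17374 - 2315924/2115)) = 360566949/(10252*(34430086/2115)) = (360566949/10252)*(2115/34430086) = 762599097135/352977241672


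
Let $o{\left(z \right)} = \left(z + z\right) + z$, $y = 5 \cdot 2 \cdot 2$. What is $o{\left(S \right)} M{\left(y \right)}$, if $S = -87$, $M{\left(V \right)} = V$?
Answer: $-5220$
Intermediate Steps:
$y = 20$ ($y = 10 \cdot 2 = 20$)
$o{\left(z \right)} = 3 z$ ($o{\left(z \right)} = 2 z + z = 3 z$)
$o{\left(S \right)} M{\left(y \right)} = 3 \left(-87\right) 20 = \left(-261\right) 20 = -5220$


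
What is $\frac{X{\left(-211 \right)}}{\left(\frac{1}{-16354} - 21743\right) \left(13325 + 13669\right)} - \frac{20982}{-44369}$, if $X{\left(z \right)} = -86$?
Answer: $\frac{7746122723562320}{16380116892186003} \approx 0.4729$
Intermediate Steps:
$\frac{X{\left(-211 \right)}}{\left(\frac{1}{-16354} - 21743\right) \left(13325 + 13669\right)} - \frac{20982}{-44369} = - \frac{86}{\left(\frac{1}{-16354} - 21743\right) \left(13325 + 13669\right)} - \frac{20982}{-44369} = - \frac{86}{\left(- \frac{1}{16354} - 21743\right) 26994} - - \frac{1614}{3413} = - \frac{86}{\left(- \frac{355585023}{16354}\right) 26994} + \frac{1614}{3413} = - \frac{86}{- \frac{4799331055431}{8177}} + \frac{1614}{3413} = \left(-86\right) \left(- \frac{8177}{4799331055431}\right) + \frac{1614}{3413} = \frac{703222}{4799331055431} + \frac{1614}{3413} = \frac{7746122723562320}{16380116892186003}$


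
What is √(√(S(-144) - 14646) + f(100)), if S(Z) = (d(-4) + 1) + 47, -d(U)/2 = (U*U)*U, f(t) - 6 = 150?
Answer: √(156 + I*√14470) ≈ 13.285 + 4.5273*I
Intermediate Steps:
f(t) = 156 (f(t) = 6 + 150 = 156)
d(U) = -2*U³ (d(U) = -2*U*U*U = -2*U²*U = -2*U³)
S(Z) = 176 (S(Z) = (-2*(-4)³ + 1) + 47 = (-2*(-64) + 1) + 47 = (128 + 1) + 47 = 129 + 47 = 176)
√(√(S(-144) - 14646) + f(100)) = √(√(176 - 14646) + 156) = √(√(-14470) + 156) = √(I*√14470 + 156) = √(156 + I*√14470)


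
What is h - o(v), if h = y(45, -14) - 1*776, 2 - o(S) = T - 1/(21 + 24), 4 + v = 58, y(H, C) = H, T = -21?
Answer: -33931/45 ≈ -754.02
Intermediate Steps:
v = 54 (v = -4 + 58 = 54)
o(S) = 1036/45 (o(S) = 2 - (-21 - 1/(21 + 24)) = 2 - (-21 - 1/45) = 2 - 1*(-946/45) = 2 + 946/45 = 1036/45)
h = -731 (h = 45 - 1*776 = 45 - 776 = -731)
h - o(v) = -731 - 1*1036/45 = -731 - 1036/45 = -33931/45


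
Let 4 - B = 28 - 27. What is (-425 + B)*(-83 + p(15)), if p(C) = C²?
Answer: -59924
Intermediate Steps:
B = 3 (B = 4 - (28 - 27) = 4 - 1*1 = 4 - 1 = 3)
(-425 + B)*(-83 + p(15)) = (-425 + 3)*(-83 + 15²) = -422*(-83 + 225) = -422*142 = -59924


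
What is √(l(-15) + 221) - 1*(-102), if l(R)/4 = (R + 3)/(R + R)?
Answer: 102 + √5565/5 ≈ 116.92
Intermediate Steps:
l(R) = 2*(3 + R)/R (l(R) = 4*((R + 3)/(R + R)) = 4*((3 + R)/((2*R))) = 4*((3 + R)*(1/(2*R))) = 4*((3 + R)/(2*R)) = 2*(3 + R)/R)
√(l(-15) + 221) - 1*(-102) = √((2 + 6/(-15)) + 221) - 1*(-102) = √((2 + 6*(-1/15)) + 221) + 102 = √((2 - ⅖) + 221) + 102 = √(8/5 + 221) + 102 = √(1113/5) + 102 = √5565/5 + 102 = 102 + √5565/5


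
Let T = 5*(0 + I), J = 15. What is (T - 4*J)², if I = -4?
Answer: 6400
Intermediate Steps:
T = -20 (T = 5*(0 - 4) = 5*(-4) = -20)
(T - 4*J)² = (-20 - 4*15)² = (-20 - 60)² = (-80)² = 6400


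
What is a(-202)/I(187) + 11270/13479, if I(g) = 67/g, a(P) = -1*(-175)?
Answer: 441855365/903093 ≈ 489.27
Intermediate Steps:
a(P) = 175
a(-202)/I(187) + 11270/13479 = 175/((67/187)) + 11270/13479 = 175/((67*(1/187))) + 11270*(1/13479) = 175/(67/187) + 11270/13479 = 175*(187/67) + 11270/13479 = 32725/67 + 11270/13479 = 441855365/903093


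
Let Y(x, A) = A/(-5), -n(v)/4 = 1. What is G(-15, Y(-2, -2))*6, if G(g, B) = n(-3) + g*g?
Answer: 1326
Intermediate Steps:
n(v) = -4 (n(v) = -4*1 = -4)
Y(x, A) = -A/5 (Y(x, A) = A*(-⅕) = -A/5)
G(g, B) = -4 + g² (G(g, B) = -4 + g*g = -4 + g²)
G(-15, Y(-2, -2))*6 = (-4 + (-15)²)*6 = (-4 + 225)*6 = 221*6 = 1326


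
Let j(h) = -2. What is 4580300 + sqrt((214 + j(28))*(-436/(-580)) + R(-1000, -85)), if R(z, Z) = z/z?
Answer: 4580300 + sqrt(3371685)/145 ≈ 4.5803e+6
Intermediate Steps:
R(z, Z) = 1
4580300 + sqrt((214 + j(28))*(-436/(-580)) + R(-1000, -85)) = 4580300 + sqrt((214 - 2)*(-436/(-580)) + 1) = 4580300 + sqrt(212*(-436*(-1/580)) + 1) = 4580300 + sqrt(212*(109/145) + 1) = 4580300 + sqrt(23108/145 + 1) = 4580300 + sqrt(23253/145) = 4580300 + sqrt(3371685)/145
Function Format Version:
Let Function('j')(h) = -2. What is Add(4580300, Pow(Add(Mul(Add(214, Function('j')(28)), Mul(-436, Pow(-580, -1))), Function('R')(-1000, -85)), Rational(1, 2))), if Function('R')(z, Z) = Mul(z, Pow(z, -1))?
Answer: Add(4580300, Mul(Rational(1, 145), Pow(3371685, Rational(1, 2)))) ≈ 4.5803e+6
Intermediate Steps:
Function('R')(z, Z) = 1
Add(4580300, Pow(Add(Mul(Add(214, Function('j')(28)), Mul(-436, Pow(-580, -1))), Function('R')(-1000, -85)), Rational(1, 2))) = Add(4580300, Pow(Add(Mul(Add(214, -2), Mul(-436, Pow(-580, -1))), 1), Rational(1, 2))) = Add(4580300, Pow(Add(Mul(212, Mul(-436, Rational(-1, 580))), 1), Rational(1, 2))) = Add(4580300, Pow(Add(Mul(212, Rational(109, 145)), 1), Rational(1, 2))) = Add(4580300, Pow(Add(Rational(23108, 145), 1), Rational(1, 2))) = Add(4580300, Pow(Rational(23253, 145), Rational(1, 2))) = Add(4580300, Mul(Rational(1, 145), Pow(3371685, Rational(1, 2))))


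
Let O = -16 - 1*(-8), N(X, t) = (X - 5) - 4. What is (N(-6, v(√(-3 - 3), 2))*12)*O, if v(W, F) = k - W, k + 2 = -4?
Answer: 1440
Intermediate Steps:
k = -6 (k = -2 - 4 = -6)
v(W, F) = -6 - W
N(X, t) = -9 + X (N(X, t) = (-5 + X) - 4 = -9 + X)
O = -8 (O = -16 + 8 = -8)
(N(-6, v(√(-3 - 3), 2))*12)*O = ((-9 - 6)*12)*(-8) = -15*12*(-8) = -180*(-8) = 1440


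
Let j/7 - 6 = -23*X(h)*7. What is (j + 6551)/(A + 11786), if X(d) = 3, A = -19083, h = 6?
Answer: -3212/7297 ≈ -0.44018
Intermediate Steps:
j = -3339 (j = 42 + 7*(-23*3*7) = 42 + 7*(-69*7) = 42 + 7*(-483) = 42 - 3381 = -3339)
(j + 6551)/(A + 11786) = (-3339 + 6551)/(-19083 + 11786) = 3212/(-7297) = 3212*(-1/7297) = -3212/7297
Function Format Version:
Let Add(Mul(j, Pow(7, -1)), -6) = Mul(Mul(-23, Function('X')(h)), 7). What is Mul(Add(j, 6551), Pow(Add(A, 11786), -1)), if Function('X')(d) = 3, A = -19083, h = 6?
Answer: Rational(-3212, 7297) ≈ -0.44018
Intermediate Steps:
j = -3339 (j = Add(42, Mul(7, Mul(Mul(-23, 3), 7))) = Add(42, Mul(7, Mul(-69, 7))) = Add(42, Mul(7, -483)) = Add(42, -3381) = -3339)
Mul(Add(j, 6551), Pow(Add(A, 11786), -1)) = Mul(Add(-3339, 6551), Pow(Add(-19083, 11786), -1)) = Mul(3212, Pow(-7297, -1)) = Mul(3212, Rational(-1, 7297)) = Rational(-3212, 7297)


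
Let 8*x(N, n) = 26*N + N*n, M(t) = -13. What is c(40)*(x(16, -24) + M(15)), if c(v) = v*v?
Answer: -14400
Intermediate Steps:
c(v) = v²
x(N, n) = 13*N/4 + N*n/8 (x(N, n) = (26*N + N*n)/8 = 13*N/4 + N*n/8)
c(40)*(x(16, -24) + M(15)) = 40²*((⅛)*16*(26 - 24) - 13) = 1600*((⅛)*16*2 - 13) = 1600*(4 - 13) = 1600*(-9) = -14400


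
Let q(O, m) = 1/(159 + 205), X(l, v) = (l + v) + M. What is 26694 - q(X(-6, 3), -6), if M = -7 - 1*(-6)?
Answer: 9716615/364 ≈ 26694.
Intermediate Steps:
M = -1 (M = -7 + 6 = -1)
X(l, v) = -1 + l + v (X(l, v) = (l + v) - 1 = -1 + l + v)
q(O, m) = 1/364
26694 - q(X(-6, 3), -6) = 26694 - 1*1/364 = 26694 - 1/364 = 9716615/364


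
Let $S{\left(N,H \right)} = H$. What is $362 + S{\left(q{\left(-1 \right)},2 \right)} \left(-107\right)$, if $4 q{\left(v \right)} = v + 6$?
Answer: $148$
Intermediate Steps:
$q{\left(v \right)} = \frac{3}{2} + \frac{v}{4}$ ($q{\left(v \right)} = \frac{v + 6}{4} = \frac{6 + v}{4} = \frac{3}{2} + \frac{v}{4}$)
$362 + S{\left(q{\left(-1 \right)},2 \right)} \left(-107\right) = 362 + 2 \left(-107\right) = 362 - 214 = 148$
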